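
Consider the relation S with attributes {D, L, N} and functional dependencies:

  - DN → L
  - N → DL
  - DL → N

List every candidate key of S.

{N}⁺: N→DL adds D, L → {D, L, N}.
{D, L}⁺: DL→N adds N → {D, L, N}. Minimal: {L}⁺ = {L}; {D}⁺ = {D} — none reach the full schema.

{N}, {D, L}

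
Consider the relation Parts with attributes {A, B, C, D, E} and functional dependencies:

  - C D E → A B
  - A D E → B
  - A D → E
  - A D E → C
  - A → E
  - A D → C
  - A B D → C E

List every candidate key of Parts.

{A, D}, {C, D, E}

Attribute D never appears on the right-hand side of any dependency, so D must belong to every candidate key.
{D}⁺ = {D}, which is not all of the schema, so we must add further attributes.
{A, D}⁺: AD→E adds E; ADE→C adds C; CDE→AB adds B → {A, B, C, D, E}. Minimal: {D}⁺ = {D}; {A}⁺ = {A, E} — none reach the full schema.
{C, D, E}⁺: CDE→AB adds A, B → {A, B, C, D, E}. Minimal: {D, E}⁺ = {D, E}; {C, E}⁺ = {C, E}; {C, D}⁺ = {C, D} — none reach the full schema.
Any other superkey contains one of these as a subset, so there are no further candidate keys.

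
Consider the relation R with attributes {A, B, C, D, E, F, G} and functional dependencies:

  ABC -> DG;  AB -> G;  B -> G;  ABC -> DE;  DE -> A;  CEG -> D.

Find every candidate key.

Attributes B, C, F never appear on any right-hand side, so every candidate key must contain {B, C, F}.
{B, C, F}⁺ = {B, C, F, G}, which is not all of the schema, so we must add further attributes.
{A, B, C, F}⁺: ABC→DG adds D, G; ABC→DE adds E → {A, B, C, D, E, F, G}.
{B, C, E, F}⁺: B→G adds G; CEG→D adds D; DE→A adds A → {A, B, C, D, E, F, G}.

{A, B, C, F}, {B, C, E, F}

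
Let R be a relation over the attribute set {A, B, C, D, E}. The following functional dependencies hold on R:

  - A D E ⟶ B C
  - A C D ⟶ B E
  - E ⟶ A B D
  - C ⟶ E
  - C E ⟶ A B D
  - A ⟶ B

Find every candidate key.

{C}; {E}

{C}⁺: C→E adds E; CE→ABD adds A, B, D → {A, B, C, D, E}.
{E}⁺: E→ABD adds A, B, D; ADE→BC adds C → {A, B, C, D, E}.
Any other superkey contains one of these as a subset, so there are no further candidate keys.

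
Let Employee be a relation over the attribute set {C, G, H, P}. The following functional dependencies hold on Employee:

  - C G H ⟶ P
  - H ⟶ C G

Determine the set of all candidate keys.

{H}

Attribute H never appears on the right-hand side of any dependency, so H must belong to every candidate key.
{H}⁺ = {C, G, H, P}, which is all of the schema, so {H} is the only candidate key.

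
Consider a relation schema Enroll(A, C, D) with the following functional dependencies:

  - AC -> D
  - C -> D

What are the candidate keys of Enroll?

{A, C}

Attributes A, C never appear on any right-hand side, so every candidate key must contain {A, C}.
{A, C}⁺ = {A, C, D}, which is all of the schema, so {A, C} is the only candidate key.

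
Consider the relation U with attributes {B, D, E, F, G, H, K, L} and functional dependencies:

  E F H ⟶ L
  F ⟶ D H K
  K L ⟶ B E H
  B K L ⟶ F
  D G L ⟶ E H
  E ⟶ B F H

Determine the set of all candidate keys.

EG; DGL; FGL; GKL

Attribute G never appears on the right-hand side of any dependency, so G must belong to every candidate key.
{G}⁺ = {G}, which is not all of the schema, so we must add further attributes.
{E, G}⁺: E→BFH adds B, F, H; EFH→L adds L; F→DHK adds D, K → {B, D, E, F, G, H, K, L}.
{D, G, L}⁺: DGL→EH adds E, H; E→BFH adds B, F; F→DHK adds K → {B, D, E, F, G, H, K, L}.
{F, G, L}⁺: F→DHK adds D, H, K; KL→BEH adds B, E → {B, D, E, F, G, H, K, L}.
{G, K, L}⁺: KL→BEH adds B, E, H; BKL→F adds F; F→DHK adds D → {B, D, E, F, G, H, K, L}.
Any other superkey contains one of these as a subset, so there are no further candidate keys.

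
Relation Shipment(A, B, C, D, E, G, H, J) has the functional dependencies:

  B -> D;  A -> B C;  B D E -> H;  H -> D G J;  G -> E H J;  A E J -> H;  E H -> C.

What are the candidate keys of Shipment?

{A, E}, {A, G}, {A, H}

Attribute A never appears on the right-hand side of any dependency, so A must belong to every candidate key.
{A}⁺ = {A, B, C, D}, which is not all of the schema, so we must add further attributes.
{A, E}⁺: A→BC adds B, C; B→D adds D; BDE→H adds H; H→DGJ adds G, J → {A, B, C, D, E, G, H, J}. Minimal: {E}⁺ = {E}; {A}⁺ = {A, B, C, D} — none reach the full schema.
{A, G}⁺: A→BC adds B, C; G→EHJ adds E, H, J; B→D adds D → {A, B, C, D, E, G, H, J}. Minimal: {G}⁺ = {C, D, E, G, H, J}; {A}⁺ = {A, B, C, D} — none reach the full schema.
{A, H}⁺: A→BC adds B, C; H→DGJ adds D, G, J; G→EHJ adds E → {A, B, C, D, E, G, H, J}. Minimal: {H}⁺ = {C, D, E, G, H, J}; {A}⁺ = {A, B, C, D} — none reach the full schema.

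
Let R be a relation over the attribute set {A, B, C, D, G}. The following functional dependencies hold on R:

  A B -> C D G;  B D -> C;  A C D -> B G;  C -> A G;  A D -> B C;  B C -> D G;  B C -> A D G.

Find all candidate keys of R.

{A, B}⁺: AB→CDG adds C, D, G → {A, B, C, D, G}.
{A, D}⁺: AD→BC adds B, C; BC→DG adds G → {A, B, C, D, G}.
{B, C}⁺: C→AG adds A, G; BC→DG adds D → {A, B, C, D, G}.
{B, D}⁺: BD→C adds C; C→AG adds A, G → {A, B, C, D, G}.
{C, D}⁺: C→AG adds A, G; AD→BC adds B → {A, B, C, D, G}.
Any other superkey contains one of these as a subset, so there are no further candidate keys.

(A, B), (A, D), (B, C), (B, D), (C, D)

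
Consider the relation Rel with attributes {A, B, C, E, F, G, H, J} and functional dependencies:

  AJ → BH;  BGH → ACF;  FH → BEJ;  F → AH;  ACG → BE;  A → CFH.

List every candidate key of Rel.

{A, G}⁺: A→CFH adds C, F, H; FH→BEJ adds B, E, J → {A, B, C, E, F, G, H, J}. Minimal: {G}⁺ = {G}; {A}⁺ = {A, B, C, E, F, H, J} — none reach the full schema.
{F, G}⁺: F→AH adds A, H; A→CFH adds C; FH→BEJ adds B, E, J → {A, B, C, E, F, G, H, J}. Minimal: {G}⁺ = {G}; {F}⁺ = {A, B, C, E, F, H, J} — none reach the full schema.
{B, G, H}⁺: BGH→ACF adds A, C, F; FH→BEJ adds E, J → {A, B, C, E, F, G, H, J}. Minimal: {G, H}⁺ = {G, H}; {B, H}⁺ = {B, H}; {B, G}⁺ = {B, G} — none reach the full schema.
Any other superkey contains one of these as a subset, so there are no further candidate keys.

AG; FG; BGH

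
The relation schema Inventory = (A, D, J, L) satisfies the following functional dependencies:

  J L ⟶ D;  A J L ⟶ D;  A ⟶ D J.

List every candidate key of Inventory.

{A, L}

Attributes A, L never appear on any right-hand side, so every candidate key must contain {A, L}.
{A, L}⁺ = {A, D, J, L}, which is all of the schema, so {A, L} is the only candidate key.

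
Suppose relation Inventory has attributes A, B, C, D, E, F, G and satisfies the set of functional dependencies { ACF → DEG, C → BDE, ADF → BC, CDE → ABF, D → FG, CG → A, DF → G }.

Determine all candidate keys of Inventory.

{C}⁺: C→BDE adds B, D, E; CDE→ABF adds A, F; D→FG adds G → {A, B, C, D, E, F, G}.
{A, D}⁺: D→FG adds F, G; ADF→BC adds B, C; ACF→DEG adds E → {A, B, C, D, E, F, G}. Minimal: {D}⁺ = {D, F, G}; {A}⁺ = {A} — none reach the full schema.
Any other superkey contains one of these as a subset, so there are no further candidate keys.

C, AD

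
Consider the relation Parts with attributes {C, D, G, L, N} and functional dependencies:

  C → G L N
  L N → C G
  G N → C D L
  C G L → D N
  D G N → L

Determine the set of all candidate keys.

(C), (G, N), (L, N)

{C}⁺: C→GLN adds G, L, N; GN→CDL adds D → {C, D, G, L, N}.
{G, N}⁺: GN→CDL adds C, D, L → {C, D, G, L, N}.
{L, N}⁺: LN→CG adds C, G; GN→CDL adds D → {C, D, G, L, N}.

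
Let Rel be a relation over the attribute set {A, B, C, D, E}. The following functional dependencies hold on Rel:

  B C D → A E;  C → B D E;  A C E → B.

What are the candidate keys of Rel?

(C)

{C}⁺: C→BDE adds B, D, E; BCD→AE adds A → {A, B, C, D, E}.
No other minimal superkey exists.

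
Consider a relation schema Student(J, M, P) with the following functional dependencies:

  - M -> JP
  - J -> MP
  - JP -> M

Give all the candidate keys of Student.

J, M

{J}⁺: J→MP adds M, P → {J, M, P}.
{M}⁺: M→JP adds J, P → {J, M, P}.
Any other superkey contains one of these as a subset, so there are no further candidate keys.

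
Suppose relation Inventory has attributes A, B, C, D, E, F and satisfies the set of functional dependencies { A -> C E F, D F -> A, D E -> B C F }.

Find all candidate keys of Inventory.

Attribute D never appears on the right-hand side of any dependency, so D must belong to every candidate key.
{D}⁺ = {D}, which is not all of the schema, so we must add further attributes.
{A, D}⁺: A→CEF adds C, E, F; DE→BCF adds B → {A, B, C, D, E, F}. Minimal: {D}⁺ = {D}; {A}⁺ = {A, C, E, F} — none reach the full schema.
{D, E}⁺: DE→BCF adds B, C, F; DF→A adds A → {A, B, C, D, E, F}. Minimal: {E}⁺ = {E}; {D}⁺ = {D} — none reach the full schema.
{D, F}⁺: DF→A adds A; A→CEF adds C, E; DE→BCF adds B → {A, B, C, D, E, F}. Minimal: {F}⁺ = {F}; {D}⁺ = {D} — none reach the full schema.

{A, D}, {D, E}, {D, F}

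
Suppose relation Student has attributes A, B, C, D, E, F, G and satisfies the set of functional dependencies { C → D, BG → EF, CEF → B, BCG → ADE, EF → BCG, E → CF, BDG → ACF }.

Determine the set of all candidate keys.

{E}⁺: E→CF adds C, F; C→D adds D; CEF→B adds B; EF→BCG adds G; BDG→ACF adds A → {A, B, C, D, E, F, G}.
{B, G}⁺: BG→EF adds E, F; EF→BCG adds C; C→D adds D; BCG→ADE adds A → {A, B, C, D, E, F, G}. Minimal: {G}⁺ = {G}; {B}⁺ = {B} — none reach the full schema.

E; BG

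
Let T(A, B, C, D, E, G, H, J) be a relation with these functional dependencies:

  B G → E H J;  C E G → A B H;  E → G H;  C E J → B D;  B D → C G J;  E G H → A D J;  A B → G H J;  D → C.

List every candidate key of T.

{E}, {A, B}, {B, D}, {B, G}

{E}⁺: E→GH adds G, H; EGH→ADJ adds A, D, J; D→C adds C; CEG→ABH adds B → {A, B, C, D, E, G, H, J}.
{A, B}⁺: AB→GHJ adds G, H, J; BG→EHJ adds E; EGH→ADJ adds D; D→C adds C → {A, B, C, D, E, G, H, J}.
{B, D}⁺: BD→CGJ adds C, G, J; BG→EHJ adds E, H; CEG→ABH adds A → {A, B, C, D, E, G, H, J}.
{B, G}⁺: BG→EHJ adds E, H, J; EGH→ADJ adds A, D; D→C adds C → {A, B, C, D, E, G, H, J}.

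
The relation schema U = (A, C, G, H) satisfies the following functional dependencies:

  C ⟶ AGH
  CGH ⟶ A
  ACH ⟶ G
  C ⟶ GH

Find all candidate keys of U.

Attribute C never appears on the right-hand side of any dependency, so C must belong to every candidate key.
{C}⁺ = {A, C, G, H}, which is all of the schema, so {C} is the only candidate key.

{C}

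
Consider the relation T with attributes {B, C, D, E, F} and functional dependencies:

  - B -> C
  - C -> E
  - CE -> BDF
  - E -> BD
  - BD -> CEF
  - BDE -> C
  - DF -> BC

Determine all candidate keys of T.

{B}, {C}, {E}, {D, F}

{B}⁺: B→C adds C; C→E adds E; CE→BDF adds D, F → {B, C, D, E, F}.
{C}⁺: C→E adds E; CE→BDF adds B, D, F → {B, C, D, E, F}.
{E}⁺: E→BD adds B, D; BD→CEF adds C, F → {B, C, D, E, F}.
{D, F}⁺: DF→BC adds B, C; C→E adds E → {B, C, D, E, F}.
Any other superkey contains one of these as a subset, so there are no further candidate keys.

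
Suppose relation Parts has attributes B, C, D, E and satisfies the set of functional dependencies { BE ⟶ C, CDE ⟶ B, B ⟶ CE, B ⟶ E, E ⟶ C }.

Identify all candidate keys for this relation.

{B, D}, {D, E}

Attribute D never appears on the right-hand side of any dependency, so D must belong to every candidate key.
{D}⁺ = {D}, which is not all of the schema, so we must add further attributes.
{B, D}⁺: B→CE adds C, E → {B, C, D, E}.
{D, E}⁺: E→C adds C; CDE→B adds B → {B, C, D, E}.
Any other superkey contains one of these as a subset, so there are no further candidate keys.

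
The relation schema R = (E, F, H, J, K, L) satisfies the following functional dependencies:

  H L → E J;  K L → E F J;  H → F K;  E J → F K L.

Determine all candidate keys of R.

HL, EHJ

Attribute H never appears on the right-hand side of any dependency, so H must belong to every candidate key.
{H}⁺ = {F, H, K}, which is not all of the schema, so we must add further attributes.
{H, L}⁺: HL→EJ adds E, J; H→FK adds F, K → {E, F, H, J, K, L}. Minimal: {L}⁺ = {L}; {H}⁺ = {F, H, K} — none reach the full schema.
{E, H, J}⁺: H→FK adds F, K; EJ→FKL adds L → {E, F, H, J, K, L}. Minimal: {H, J}⁺ = {F, H, J, K}; {E, J}⁺ = {E, F, J, K, L}; {E, H}⁺ = {E, F, H, K} — none reach the full schema.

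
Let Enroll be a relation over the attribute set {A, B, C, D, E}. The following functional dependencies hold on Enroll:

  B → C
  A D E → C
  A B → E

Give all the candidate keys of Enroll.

Attributes A, B, D never appear on any right-hand side, so every candidate key must contain {A, B, D}.
{A, B, D}⁺ = {A, B, C, D, E}, which is all of the schema, so {A, B, D} is the only candidate key.

(A, B, D)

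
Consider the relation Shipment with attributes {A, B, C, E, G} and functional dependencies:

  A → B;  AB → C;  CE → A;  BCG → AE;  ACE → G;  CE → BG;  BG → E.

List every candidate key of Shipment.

{A, E}, {A, G}, {C, E}, {B, C, G}

{A, E}⁺: A→B adds B; AB→C adds C; ACE→G adds G → {A, B, C, E, G}. Minimal: {E}⁺ = {E}; {A}⁺ = {A, B, C} — none reach the full schema.
{A, G}⁺: A→B adds B; AB→C adds C; BCG→AE adds E → {A, B, C, E, G}. Minimal: {G}⁺ = {G}; {A}⁺ = {A, B, C} — none reach the full schema.
{C, E}⁺: CE→A adds A; ACE→G adds G; CE→BG adds B → {A, B, C, E, G}. Minimal: {E}⁺ = {E}; {C}⁺ = {C} — none reach the full schema.
{B, C, G}⁺: BCG→AE adds A, E → {A, B, C, E, G}. Minimal: {C, G}⁺ = {C, G}; {B, G}⁺ = {B, E, G}; {B, C}⁺ = {B, C} — none reach the full schema.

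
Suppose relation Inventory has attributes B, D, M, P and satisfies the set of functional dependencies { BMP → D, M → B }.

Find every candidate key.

(M, P)

Attributes M, P never appear on any right-hand side, so every candidate key must contain {M, P}.
{M, P}⁺ = {B, D, M, P}, which is all of the schema, so {M, P} is the only candidate key.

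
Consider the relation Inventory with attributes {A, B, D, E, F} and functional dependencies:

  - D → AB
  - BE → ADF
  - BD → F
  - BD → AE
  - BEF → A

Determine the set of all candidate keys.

{D}; {B, E}

{D}⁺: D→AB adds A, B; BD→F adds F; BD→AE adds E → {A, B, D, E, F}.
{B, E}⁺: BE→ADF adds A, D, F → {A, B, D, E, F}. Minimal: {E}⁺ = {E}; {B}⁺ = {B} — none reach the full schema.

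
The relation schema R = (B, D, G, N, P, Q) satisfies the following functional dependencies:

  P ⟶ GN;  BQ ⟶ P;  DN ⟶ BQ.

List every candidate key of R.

{D, N}, {D, P}, {B, D, Q}

Attribute D never appears on the right-hand side of any dependency, so D must belong to every candidate key.
{D}⁺ = {D}, which is not all of the schema, so we must add further attributes.
{D, N}⁺: DN→BQ adds B, Q; BQ→P adds P; P→GN adds G → {B, D, G, N, P, Q}. Minimal: {N}⁺ = {N}; {D}⁺ = {D} — none reach the full schema.
{D, P}⁺: P→GN adds G, N; DN→BQ adds B, Q → {B, D, G, N, P, Q}. Minimal: {P}⁺ = {G, N, P}; {D}⁺ = {D} — none reach the full schema.
{B, D, Q}⁺: BQ→P adds P; P→GN adds G, N → {B, D, G, N, P, Q}. Minimal: {D, Q}⁺ = {D, Q}; {B, Q}⁺ = {B, G, N, P, Q}; {B, D}⁺ = {B, D} — none reach the full schema.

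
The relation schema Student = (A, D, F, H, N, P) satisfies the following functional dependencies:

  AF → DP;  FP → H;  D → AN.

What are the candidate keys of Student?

{A, F}; {D, F}

Attribute F never appears on the right-hand side of any dependency, so F must belong to every candidate key.
{F}⁺ = {F}, which is not all of the schema, so we must add further attributes.
{A, F}⁺: AF→DP adds D, P; FP→H adds H; D→AN adds N → {A, D, F, H, N, P}. Minimal: {F}⁺ = {F}; {A}⁺ = {A} — none reach the full schema.
{D, F}⁺: D→AN adds A, N; AF→DP adds P; FP→H adds H → {A, D, F, H, N, P}. Minimal: {F}⁺ = {F}; {D}⁺ = {A, D, N} — none reach the full schema.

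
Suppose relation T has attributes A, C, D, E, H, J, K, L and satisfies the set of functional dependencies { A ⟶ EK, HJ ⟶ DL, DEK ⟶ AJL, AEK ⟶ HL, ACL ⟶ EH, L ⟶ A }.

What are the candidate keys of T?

(A, C, D), (A, C, J), (C, D, L), (C, H, J), (C, J, L), (C, D, E, K)

Attribute C never appears on the right-hand side of any dependency, so C must belong to every candidate key.
{C}⁺ = {C}, which is not all of the schema, so we must add further attributes.
{A, C, D}⁺: A→EK adds E, K; DEK→AJL adds J, L; AEK→HL adds H → {A, C, D, E, H, J, K, L}. Minimal: {C, D}⁺ = {C, D}; {A, D}⁺ = {A, D, E, H, J, K, L}; {A, C}⁺ = {A, C, E, H, K, L} — none reach the full schema.
{A, C, J}⁺: A→EK adds E, K; AEK→HL adds H, L; HJ→DL adds D → {A, C, D, E, H, J, K, L}. Minimal: {C, J}⁺ = {C, J}; {A, J}⁺ = {A, D, E, H, J, K, L}; {A, C}⁺ = {A, C, E, H, K, L} — none reach the full schema.
{C, D, L}⁺: L→A adds A; A→EK adds E, K; DEK→AJL adds J; AEK→HL adds H → {A, C, D, E, H, J, K, L}. Minimal: {D, L}⁺ = {A, D, E, H, J, K, L}; {C, L}⁺ = {A, C, E, H, K, L}; {C, D}⁺ = {C, D} — none reach the full schema.
{C, H, J}⁺: HJ→DL adds D, L; L→A adds A; A→EK adds E, K → {A, C, D, E, H, J, K, L}. Minimal: {H, J}⁺ = {A, D, E, H, J, K, L}; {C, J}⁺ = {C, J}; {C, H}⁺ = {C, H} — none reach the full schema.
{C, J, L}⁺: L→A adds A; A→EK adds E, K; AEK→HL adds H; HJ→DL adds D → {A, C, D, E, H, J, K, L}. Minimal: {J, L}⁺ = {A, D, E, H, J, K, L}; {C, L}⁺ = {A, C, E, H, K, L}; {C, J}⁺ = {C, J} — none reach the full schema.
{C, D, E, K}⁺: DEK→AJL adds A, J, L; AEK→HL adds H → {A, C, D, E, H, J, K, L}. Minimal: {D, E, K}⁺ = {A, D, E, H, J, K, L}; {C, E, K}⁺ = {C, E, K}; {C, D, K}⁺ = {C, D, K}; … — none reach the full schema.
Any other superkey contains one of these as a subset, so there are no further candidate keys.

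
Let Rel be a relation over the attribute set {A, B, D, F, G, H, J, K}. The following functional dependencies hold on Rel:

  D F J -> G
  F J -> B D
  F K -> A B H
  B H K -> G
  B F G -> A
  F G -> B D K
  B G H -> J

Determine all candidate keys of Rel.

Attribute F never appears on the right-hand side of any dependency, so F must belong to every candidate key.
{F}⁺ = {F}, which is not all of the schema, so we must add further attributes.
{F, G}⁺: FG→BDK adds B, D, K; FK→ABH adds A, H; BGH→J adds J → {A, B, D, F, G, H, J, K}. Minimal: {G}⁺ = {G}; {F}⁺ = {F} — none reach the full schema.
{F, J}⁺: FJ→BD adds B, D; DFJ→G adds G; BFG→A adds A; FG→BDK adds K; FK→ABH adds H → {A, B, D, F, G, H, J, K}. Minimal: {J}⁺ = {J}; {F}⁺ = {F} — none reach the full schema.
{F, K}⁺: FK→ABH adds A, B, H; BHK→G adds G; FG→BDK adds D; BGH→J adds J → {A, B, D, F, G, H, J, K}. Minimal: {K}⁺ = {K}; {F}⁺ = {F} — none reach the full schema.

{F, G}, {F, J}, {F, K}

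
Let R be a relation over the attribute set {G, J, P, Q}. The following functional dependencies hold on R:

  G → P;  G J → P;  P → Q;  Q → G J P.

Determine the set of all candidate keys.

(G), (P), (Q)

{G}⁺: G→P adds P; P→Q adds Q; Q→GJP adds J → {G, J, P, Q}.
{P}⁺: P→Q adds Q; Q→GJP adds G, J → {G, J, P, Q}.
{Q}⁺: Q→GJP adds G, J, P → {G, J, P, Q}.
Any other superkey contains one of these as a subset, so there are no further candidate keys.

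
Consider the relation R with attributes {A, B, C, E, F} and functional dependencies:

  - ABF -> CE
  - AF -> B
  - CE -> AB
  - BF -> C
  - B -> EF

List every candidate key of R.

{B}; {A, F}; {C, E}

{B}⁺: B→EF adds E, F; BF→C adds C; CE→AB adds A → {A, B, C, E, F}.
{A, F}⁺: AF→B adds B; BF→C adds C; B→EF adds E → {A, B, C, E, F}. Minimal: {F}⁺ = {F}; {A}⁺ = {A} — none reach the full schema.
{C, E}⁺: CE→AB adds A, B; B→EF adds F → {A, B, C, E, F}. Minimal: {E}⁺ = {E}; {C}⁺ = {C} — none reach the full schema.
Any other superkey contains one of these as a subset, so there are no further candidate keys.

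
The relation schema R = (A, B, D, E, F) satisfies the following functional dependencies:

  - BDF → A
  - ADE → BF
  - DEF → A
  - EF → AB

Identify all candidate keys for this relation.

Attributes D, E never appear on any right-hand side, so every candidate key must contain {D, E}.
{D, E}⁺ = {D, E}, which is not all of the schema, so we must add further attributes.
{A, D, E}⁺: ADE→BF adds B, F → {A, B, D, E, F}. Minimal: {D, E}⁺ = {D, E}; {A, E}⁺ = {A, E}; {A, D}⁺ = {A, D} — none reach the full schema.
{D, E, F}⁺: DEF→A adds A; EF→AB adds B → {A, B, D, E, F}. Minimal: {E, F}⁺ = {A, B, E, F}; {D, F}⁺ = {D, F}; {D, E}⁺ = {D, E} — none reach the full schema.
Any other superkey contains one of these as a subset, so there are no further candidate keys.

(A, D, E), (D, E, F)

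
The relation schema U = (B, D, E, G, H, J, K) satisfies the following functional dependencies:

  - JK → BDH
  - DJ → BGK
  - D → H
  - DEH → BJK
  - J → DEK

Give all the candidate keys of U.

{J}⁺: J→DEK adds D, E, K; JK→BDH adds B, H; DJ→BGK adds G → {B, D, E, G, H, J, K}.
{D, E}⁺: D→H adds H; DEH→BJK adds B, J, K; DJ→BGK adds G → {B, D, E, G, H, J, K}. Minimal: {E}⁺ = {E}; {D}⁺ = {D, H} — none reach the full schema.

(J), (D, E)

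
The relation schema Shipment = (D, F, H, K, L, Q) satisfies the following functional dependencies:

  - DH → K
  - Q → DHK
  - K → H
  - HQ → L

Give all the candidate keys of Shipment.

FQ

Attributes F, Q never appear on any right-hand side, so every candidate key must contain {F, Q}.
{F, Q}⁺ = {D, F, H, K, L, Q}, which is all of the schema, so {F, Q} is the only candidate key.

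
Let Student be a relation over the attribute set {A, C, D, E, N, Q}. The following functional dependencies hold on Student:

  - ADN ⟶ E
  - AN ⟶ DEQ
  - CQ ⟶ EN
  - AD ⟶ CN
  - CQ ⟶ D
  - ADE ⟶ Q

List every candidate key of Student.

{A, D}; {A, N}; {A, C, Q}

{A, D}⁺: AD→CN adds C, N; ADN→E adds E; AN→DEQ adds Q → {A, C, D, E, N, Q}.
{A, N}⁺: AN→DEQ adds D, E, Q; AD→CN adds C → {A, C, D, E, N, Q}.
{A, C, Q}⁺: CQ→EN adds E, N; CQ→D adds D → {A, C, D, E, N, Q}.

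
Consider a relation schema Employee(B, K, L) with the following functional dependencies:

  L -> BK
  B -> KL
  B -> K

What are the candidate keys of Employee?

(B); (L)

{B}⁺: B→KL adds K, L → {B, K, L}.
{L}⁺: L→BK adds B, K → {B, K, L}.
Any other superkey contains one of these as a subset, so there are no further candidate keys.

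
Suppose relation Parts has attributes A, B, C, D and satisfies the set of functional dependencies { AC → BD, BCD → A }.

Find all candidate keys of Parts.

{A, C}⁺: AC→BD adds B, D → {A, B, C, D}.
{B, C, D}⁺: BCD→A adds A → {A, B, C, D}.

(A, C), (B, C, D)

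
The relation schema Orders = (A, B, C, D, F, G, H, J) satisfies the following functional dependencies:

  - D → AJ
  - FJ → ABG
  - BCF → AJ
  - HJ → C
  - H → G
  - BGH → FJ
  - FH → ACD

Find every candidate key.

Attribute H never appears on the right-hand side of any dependency, so H must belong to every candidate key.
{H}⁺ = {G, H}, which is not all of the schema, so we must add further attributes.
{B, H}⁺: H→G adds G; BGH→FJ adds F, J; FH→ACD adds A, C, D → {A, B, C, D, F, G, H, J}.
{F, H}⁺: H→G adds G; FH→ACD adds A, C, D; D→AJ adds J; FJ→ABG adds B → {A, B, C, D, F, G, H, J}.

{B, H}, {F, H}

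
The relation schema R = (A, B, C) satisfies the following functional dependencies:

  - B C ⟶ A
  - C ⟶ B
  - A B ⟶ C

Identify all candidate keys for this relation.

{C}⁺: C→B adds B; BC→A adds A → {A, B, C}.
{A, B}⁺: AB→C adds C → {A, B, C}.

C; AB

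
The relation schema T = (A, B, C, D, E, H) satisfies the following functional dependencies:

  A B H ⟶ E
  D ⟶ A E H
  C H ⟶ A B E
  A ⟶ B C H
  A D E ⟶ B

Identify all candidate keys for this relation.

{D}

{D}⁺: D→AEH adds A, E, H; A→BCH adds B, C → {A, B, C, D, E, H}.
No other minimal superkey exists.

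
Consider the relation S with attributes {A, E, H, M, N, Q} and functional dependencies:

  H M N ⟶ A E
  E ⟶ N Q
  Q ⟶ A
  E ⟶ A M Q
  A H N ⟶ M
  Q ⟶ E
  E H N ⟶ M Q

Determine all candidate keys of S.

(E, H); (H, Q); (A, H, N); (H, M, N)

Attribute H never appears on the right-hand side of any dependency, so H must belong to every candidate key.
{H}⁺ = {H}, which is not all of the schema, so we must add further attributes.
{E, H}⁺: E→NQ adds N, Q; Q→A adds A; E→AMQ adds M → {A, E, H, M, N, Q}. Minimal: {H}⁺ = {H}; {E}⁺ = {A, E, M, N, Q} — none reach the full schema.
{H, Q}⁺: Q→A adds A; Q→E adds E; E→NQ adds N; E→AMQ adds M → {A, E, H, M, N, Q}. Minimal: {Q}⁺ = {A, E, M, N, Q}; {H}⁺ = {H} — none reach the full schema.
{A, H, N}⁺: AHN→M adds M; HMN→AE adds E; E→NQ adds Q → {A, E, H, M, N, Q}. Minimal: {H, N}⁺ = {H, N}; {A, N}⁺ = {A, N}; {A, H}⁺ = {A, H} — none reach the full schema.
{H, M, N}⁺: HMN→AE adds A, E; E→NQ adds Q → {A, E, H, M, N, Q}. Minimal: {M, N}⁺ = {M, N}; {H, N}⁺ = {H, N}; {H, M}⁺ = {H, M} — none reach the full schema.
Any other superkey contains one of these as a subset, so there are no further candidate keys.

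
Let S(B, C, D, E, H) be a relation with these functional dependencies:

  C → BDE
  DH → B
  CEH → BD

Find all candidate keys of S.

(C, H)

Attributes C, H never appear on any right-hand side, so every candidate key must contain {C, H}.
{C, H}⁺ = {B, C, D, E, H}, which is all of the schema, so {C, H} is the only candidate key.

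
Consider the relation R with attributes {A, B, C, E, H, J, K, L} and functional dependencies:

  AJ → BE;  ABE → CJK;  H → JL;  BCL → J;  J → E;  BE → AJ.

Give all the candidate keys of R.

{A, H}, {B, H}

{A, H}⁺: H→JL adds J, L; J→E adds E; AJ→BE adds B; ABE→CJK adds C, K → {A, B, C, E, H, J, K, L}. Minimal: {H}⁺ = {E, H, J, L}; {A}⁺ = {A} — none reach the full schema.
{B, H}⁺: H→JL adds J, L; J→E adds E; BE→AJ adds A; ABE→CJK adds C, K → {A, B, C, E, H, J, K, L}. Minimal: {H}⁺ = {E, H, J, L}; {B}⁺ = {B} — none reach the full schema.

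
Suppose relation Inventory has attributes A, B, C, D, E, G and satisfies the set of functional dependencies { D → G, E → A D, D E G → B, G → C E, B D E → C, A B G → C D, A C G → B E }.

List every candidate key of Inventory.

{D}, {E}, {G}

{D}⁺: D→G adds G; G→CE adds C, E; E→AD adds A; DEG→B adds B → {A, B, C, D, E, G}.
{E}⁺: E→AD adds A, D; D→G adds G; DEG→B adds B; G→CE adds C → {A, B, C, D, E, G}.
{G}⁺: G→CE adds C, E; E→AD adds A, D; DEG→B adds B → {A, B, C, D, E, G}.
Any other superkey contains one of these as a subset, so there are no further candidate keys.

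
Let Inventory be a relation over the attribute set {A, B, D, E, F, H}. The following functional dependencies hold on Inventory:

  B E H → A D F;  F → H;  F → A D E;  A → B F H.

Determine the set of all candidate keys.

{A}⁺: A→BFH adds B, F, H; F→ADE adds D, E → {A, B, D, E, F, H}.
{F}⁺: F→H adds H; F→ADE adds A, D, E; A→BFH adds B → {A, B, D, E, F, H}.
{B, E, H}⁺: BEH→ADF adds A, D, F → {A, B, D, E, F, H}. Minimal: {E, H}⁺ = {E, H}; {B, H}⁺ = {B, H}; {B, E}⁺ = {B, E} — none reach the full schema.

{A}; {F}; {B, E, H}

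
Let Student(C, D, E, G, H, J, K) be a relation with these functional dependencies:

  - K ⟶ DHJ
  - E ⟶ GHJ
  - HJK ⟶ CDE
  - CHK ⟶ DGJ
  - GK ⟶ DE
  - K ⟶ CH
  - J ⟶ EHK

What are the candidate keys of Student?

{E}⁺: E→GHJ adds G, H, J; J→EHK adds K; K→DHJ adds D; HJK→CDE adds C → {C, D, E, G, H, J, K}.
{J}⁺: J→EHK adds E, H, K; K→DHJ adds D; E→GHJ adds G; HJK→CDE adds C → {C, D, E, G, H, J, K}.
{K}⁺: K→DHJ adds D, H, J; HJK→CDE adds C, E; CHK→DGJ adds G → {C, D, E, G, H, J, K}.
Any other superkey contains one of these as a subset, so there are no further candidate keys.

{E}, {J}, {K}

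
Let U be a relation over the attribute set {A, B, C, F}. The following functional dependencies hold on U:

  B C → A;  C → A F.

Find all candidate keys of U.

Attributes B, C never appear on any right-hand side, so every candidate key must contain {B, C}.
{B, C}⁺ = {A, B, C, F}, which is all of the schema, so {B, C} is the only candidate key.

BC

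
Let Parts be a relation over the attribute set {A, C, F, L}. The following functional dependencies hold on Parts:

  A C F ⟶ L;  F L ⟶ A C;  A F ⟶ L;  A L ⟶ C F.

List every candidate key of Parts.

AF, AL, FL

{A, F}⁺: AF→L adds L; AL→CF adds C → {A, C, F, L}. Minimal: {F}⁺ = {F}; {A}⁺ = {A} — none reach the full schema.
{A, L}⁺: AL→CF adds C, F → {A, C, F, L}. Minimal: {L}⁺ = {L}; {A}⁺ = {A} — none reach the full schema.
{F, L}⁺: FL→AC adds A, C → {A, C, F, L}. Minimal: {L}⁺ = {L}; {F}⁺ = {F} — none reach the full schema.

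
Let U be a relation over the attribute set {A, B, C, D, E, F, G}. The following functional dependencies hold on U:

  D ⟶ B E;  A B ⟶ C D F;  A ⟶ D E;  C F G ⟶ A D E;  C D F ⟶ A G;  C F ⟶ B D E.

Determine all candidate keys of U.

{A}⁺: A→DE adds D, E; D→BE adds B; AB→CDF adds C, F; CDF→AG adds G → {A, B, C, D, E, F, G}.
{C, F}⁺: CF→BDE adds B, D, E; CDF→AG adds A, G → {A, B, C, D, E, F, G}.
Any other superkey contains one of these as a subset, so there are no further candidate keys.

(A); (C, F)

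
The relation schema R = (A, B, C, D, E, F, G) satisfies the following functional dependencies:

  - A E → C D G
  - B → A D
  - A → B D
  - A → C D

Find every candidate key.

(A, E, F), (B, E, F)

Attributes E, F never appear on any right-hand side, so every candidate key must contain {E, F}.
{E, F}⁺ = {E, F}, which is not all of the schema, so we must add further attributes.
{A, E, F}⁺: AE→CDG adds C, D, G; A→BD adds B → {A, B, C, D, E, F, G}. Minimal: {E, F}⁺ = {E, F}; {A, F}⁺ = {A, B, C, D, F}; {A, E}⁺ = {A, B, C, D, E, G} — none reach the full schema.
{B, E, F}⁺: B→AD adds A, D; A→CD adds C; AE→CDG adds G → {A, B, C, D, E, F, G}. Minimal: {E, F}⁺ = {E, F}; {B, F}⁺ = {A, B, C, D, F}; {B, E}⁺ = {A, B, C, D, E, G} — none reach the full schema.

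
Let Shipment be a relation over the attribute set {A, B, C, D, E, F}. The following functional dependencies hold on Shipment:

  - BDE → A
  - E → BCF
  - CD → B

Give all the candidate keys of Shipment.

Attributes D, E never appear on any right-hand side, so every candidate key must contain {D, E}.
{D, E}⁺ = {A, B, C, D, E, F}, which is all of the schema, so {D, E} is the only candidate key.

DE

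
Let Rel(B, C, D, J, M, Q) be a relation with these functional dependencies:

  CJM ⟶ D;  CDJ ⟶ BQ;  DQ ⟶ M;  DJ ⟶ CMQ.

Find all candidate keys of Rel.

{D, J}, {C, J, M}

{D, J}⁺: DJ→CMQ adds C, M, Q; CDJ→BQ adds B → {B, C, D, J, M, Q}. Minimal: {J}⁺ = {J}; {D}⁺ = {D} — none reach the full schema.
{C, J, M}⁺: CJM→D adds D; CDJ→BQ adds B, Q → {B, C, D, J, M, Q}. Minimal: {J, M}⁺ = {J, M}; {C, M}⁺ = {C, M}; {C, J}⁺ = {C, J} — none reach the full schema.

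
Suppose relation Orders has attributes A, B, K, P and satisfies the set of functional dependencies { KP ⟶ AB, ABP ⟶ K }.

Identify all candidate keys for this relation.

{K, P}; {A, B, P}

Attribute P never appears on the right-hand side of any dependency, so P must belong to every candidate key.
{P}⁺ = {P}, which is not all of the schema, so we must add further attributes.
{K, P}⁺: KP→AB adds A, B → {A, B, K, P}. Minimal: {P}⁺ = {P}; {K}⁺ = {K} — none reach the full schema.
{A, B, P}⁺: ABP→K adds K → {A, B, K, P}. Minimal: {B, P}⁺ = {B, P}; {A, P}⁺ = {A, P}; {A, B}⁺ = {A, B} — none reach the full schema.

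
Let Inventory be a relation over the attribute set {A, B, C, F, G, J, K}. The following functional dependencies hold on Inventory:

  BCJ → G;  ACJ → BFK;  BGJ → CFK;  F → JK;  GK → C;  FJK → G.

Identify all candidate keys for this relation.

{A, F}⁺: F→JK adds J, K; FJK→G adds G; GK→C adds C; ACJ→BFK adds B → {A, B, C, F, G, J, K}. Minimal: {F}⁺ = {C, F, G, J, K}; {A}⁺ = {A} — none reach the full schema.
{A, C, J}⁺: ACJ→BFK adds B, F, K; FJK→G adds G → {A, B, C, F, G, J, K}. Minimal: {C, J}⁺ = {C, J}; {A, J}⁺ = {A, J}; {A, C}⁺ = {A, C} — none reach the full schema.
{A, B, G, J}⁺: BGJ→CFK adds C, F, K → {A, B, C, F, G, J, K}. Minimal: {B, G, J}⁺ = {B, C, F, G, J, K}; {A, G, J}⁺ = {A, G, J}; {A, B, J}⁺ = {A, B, J}; … — none reach the full schema.
{A, G, J, K}⁺: GK→C adds C; ACJ→BFK adds B, F → {A, B, C, F, G, J, K}. Minimal: {G, J, K}⁺ = {C, G, J, K}; {A, J, K}⁺ = {A, J, K}; {A, G, K}⁺ = {A, C, G, K}; … — none reach the full schema.
Any other superkey contains one of these as a subset, so there are no further candidate keys.

AF, ACJ, ABGJ, AGJK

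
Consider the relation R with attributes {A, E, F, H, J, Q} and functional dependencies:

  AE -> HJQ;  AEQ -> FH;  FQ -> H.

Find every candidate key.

{A, E}

Attributes A, E never appear on any right-hand side, so every candidate key must contain {A, E}.
{A, E}⁺ = {A, E, F, H, J, Q}, which is all of the schema, so {A, E} is the only candidate key.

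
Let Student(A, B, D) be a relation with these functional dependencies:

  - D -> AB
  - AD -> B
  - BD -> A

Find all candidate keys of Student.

{D}⁺: D→AB adds A, B → {A, B, D}.
No other minimal superkey exists.

{D}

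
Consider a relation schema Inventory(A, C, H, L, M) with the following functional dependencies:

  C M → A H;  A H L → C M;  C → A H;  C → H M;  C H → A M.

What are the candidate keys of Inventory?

{C, L}⁺: C→AH adds A, H; C→HM adds M → {A, C, H, L, M}. Minimal: {L}⁺ = {L}; {C}⁺ = {A, C, H, M} — none reach the full schema.
{A, H, L}⁺: AHL→CM adds C, M → {A, C, H, L, M}. Minimal: {H, L}⁺ = {H, L}; {A, L}⁺ = {A, L}; {A, H}⁺ = {A, H} — none reach the full schema.

{C, L}; {A, H, L}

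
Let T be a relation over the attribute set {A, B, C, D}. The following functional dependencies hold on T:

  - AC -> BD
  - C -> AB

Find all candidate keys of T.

Attribute C never appears on the right-hand side of any dependency, so C must belong to every candidate key.
{C}⁺ = {A, B, C, D}, which is all of the schema, so {C} is the only candidate key.

{C}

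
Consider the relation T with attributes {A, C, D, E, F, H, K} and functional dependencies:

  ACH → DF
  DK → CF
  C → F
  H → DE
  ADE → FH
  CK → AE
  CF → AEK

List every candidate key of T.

{C, D}⁺: C→F adds F; CF→AEK adds A, E, K; ADE→FH adds H → {A, C, D, E, F, H, K}. Minimal: {D}⁺ = {D}; {C}⁺ = {A, C, E, F, K} — none reach the full schema.
{C, H}⁺: C→F adds F; H→DE adds D, E; CF→AEK adds A, K → {A, C, D, E, F, H, K}. Minimal: {H}⁺ = {D, E, H}; {C}⁺ = {A, C, E, F, K} — none reach the full schema.
{D, K}⁺: DK→CF adds C, F; CK→AE adds A, E; ADE→FH adds H → {A, C, D, E, F, H, K}. Minimal: {K}⁺ = {K}; {D}⁺ = {D} — none reach the full schema.
{H, K}⁺: H→DE adds D, E; DK→CF adds C, F; CK→AE adds A → {A, C, D, E, F, H, K}. Minimal: {K}⁺ = {K}; {H}⁺ = {D, E, H} — none reach the full schema.
Any other superkey contains one of these as a subset, so there are no further candidate keys.

CD, CH, DK, HK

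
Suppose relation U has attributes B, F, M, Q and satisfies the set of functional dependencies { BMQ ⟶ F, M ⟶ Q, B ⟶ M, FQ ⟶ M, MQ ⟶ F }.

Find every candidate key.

Attribute B never appears on the right-hand side of any dependency, so B must belong to every candidate key.
{B}⁺ = {B, F, M, Q}, which is all of the schema, so {B} is the only candidate key.

(B)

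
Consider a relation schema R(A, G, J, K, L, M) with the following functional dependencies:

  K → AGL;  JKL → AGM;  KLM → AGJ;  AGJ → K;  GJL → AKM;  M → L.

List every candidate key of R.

{J, K}⁺: K→AGL adds A, G, L; JKL→AGM adds M → {A, G, J, K, L, M}. Minimal: {K}⁺ = {A, G, K, L}; {J}⁺ = {J} — none reach the full schema.
{K, M}⁺: K→AGL adds A, G, L; KLM→AGJ adds J → {A, G, J, K, L, M}. Minimal: {M}⁺ = {L, M}; {K}⁺ = {A, G, K, L} — none reach the full schema.
{A, G, J}⁺: AGJ→K adds K; K→AGL adds L; JKL→AGM adds M → {A, G, J, K, L, M}. Minimal: {G, J}⁺ = {G, J}; {A, J}⁺ = {A, J}; {A, G}⁺ = {A, G} — none reach the full schema.
{G, J, L}⁺: GJL→AKM adds A, K, M → {A, G, J, K, L, M}. Minimal: {J, L}⁺ = {J, L}; {G, L}⁺ = {G, L}; {G, J}⁺ = {G, J} — none reach the full schema.
{G, J, M}⁺: M→L adds L; GJL→AKM adds A, K → {A, G, J, K, L, M}. Minimal: {J, M}⁺ = {J, L, M}; {G, M}⁺ = {G, L, M}; {G, J}⁺ = {G, J} — none reach the full schema.

(J, K), (K, M), (A, G, J), (G, J, L), (G, J, M)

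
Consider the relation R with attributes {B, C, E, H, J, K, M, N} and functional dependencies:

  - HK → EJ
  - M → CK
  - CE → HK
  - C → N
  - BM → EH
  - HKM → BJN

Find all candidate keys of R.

BM; EM; HM

Attribute M never appears on the right-hand side of any dependency, so M must belong to every candidate key.
{M}⁺ = {C, K, M, N}, which is not all of the schema, so we must add further attributes.
{B, M}⁺: M→CK adds C, K; C→N adds N; BM→EH adds E, H; HKM→BJN adds J → {B, C, E, H, J, K, M, N}. Minimal: {M}⁺ = {C, K, M, N}; {B}⁺ = {B} — none reach the full schema.
{E, M}⁺: M→CK adds C, K; CE→HK adds H; C→N adds N; HKM→BJN adds B, J → {B, C, E, H, J, K, M, N}. Minimal: {M}⁺ = {C, K, M, N}; {E}⁺ = {E} — none reach the full schema.
{H, M}⁺: M→CK adds C, K; C→N adds N; HKM→BJN adds B, J; HK→EJ adds E → {B, C, E, H, J, K, M, N}. Minimal: {M}⁺ = {C, K, M, N}; {H}⁺ = {H} — none reach the full schema.
Any other superkey contains one of these as a subset, so there are no further candidate keys.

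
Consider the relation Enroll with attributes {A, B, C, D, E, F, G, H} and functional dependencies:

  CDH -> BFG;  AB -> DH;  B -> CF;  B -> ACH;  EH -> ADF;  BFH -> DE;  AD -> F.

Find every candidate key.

{B}⁺: B→CF adds C, F; B→ACH adds A, H; BFH→DE adds D, E; CDH→BFG adds G → {A, B, C, D, E, F, G, H}.
{C, D, H}⁺: CDH→BFG adds B, F, G; B→ACH adds A; BFH→DE adds E → {A, B, C, D, E, F, G, H}. Minimal: {D, H}⁺ = {D, H}; {C, H}⁺ = {C, H}; {C, D}⁺ = {C, D} — none reach the full schema.
{C, E, H}⁺: EH→ADF adds A, D, F; CDH→BFG adds B, G → {A, B, C, D, E, F, G, H}. Minimal: {E, H}⁺ = {A, D, E, F, H}; {C, H}⁺ = {C, H}; {C, E}⁺ = {C, E} — none reach the full schema.
Any other superkey contains one of these as a subset, so there are no further candidate keys.

{B}, {C, D, H}, {C, E, H}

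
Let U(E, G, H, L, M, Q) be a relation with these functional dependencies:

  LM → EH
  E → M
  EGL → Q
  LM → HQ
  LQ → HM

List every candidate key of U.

{E, G, L}⁺: E→M adds M; EGL→Q adds Q; LM→HQ adds H → {E, G, H, L, M, Q}. Minimal: {G, L}⁺ = {G, L}; {E, L}⁺ = {E, H, L, M, Q}; {E, G}⁺ = {E, G, M} — none reach the full schema.
{G, L, M}⁺: LM→EH adds E, H; EGL→Q adds Q → {E, G, H, L, M, Q}. Minimal: {L, M}⁺ = {E, H, L, M, Q}; {G, M}⁺ = {G, M}; {G, L}⁺ = {G, L} — none reach the full schema.
{G, L, Q}⁺: LQ→HM adds H, M; LM→EH adds E → {E, G, H, L, M, Q}. Minimal: {L, Q}⁺ = {E, H, L, M, Q}; {G, Q}⁺ = {G, Q}; {G, L}⁺ = {G, L} — none reach the full schema.
Any other superkey contains one of these as a subset, so there are no further candidate keys.

{E, G, L}, {G, L, M}, {G, L, Q}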